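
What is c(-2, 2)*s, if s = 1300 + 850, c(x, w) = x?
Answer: -4300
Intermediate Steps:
s = 2150
c(-2, 2)*s = -2*2150 = -4300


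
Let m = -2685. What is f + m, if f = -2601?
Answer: -5286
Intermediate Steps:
f + m = -2601 - 2685 = -5286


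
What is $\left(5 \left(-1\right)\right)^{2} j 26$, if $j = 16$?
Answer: $10400$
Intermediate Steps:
$\left(5 \left(-1\right)\right)^{2} j 26 = \left(5 \left(-1\right)\right)^{2} \cdot 16 \cdot 26 = \left(-5\right)^{2} \cdot 16 \cdot 26 = 25 \cdot 16 \cdot 26 = 400 \cdot 26 = 10400$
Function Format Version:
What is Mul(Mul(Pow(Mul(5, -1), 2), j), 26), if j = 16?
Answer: 10400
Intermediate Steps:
Mul(Mul(Pow(Mul(5, -1), 2), j), 26) = Mul(Mul(Pow(Mul(5, -1), 2), 16), 26) = Mul(Mul(Pow(-5, 2), 16), 26) = Mul(Mul(25, 16), 26) = Mul(400, 26) = 10400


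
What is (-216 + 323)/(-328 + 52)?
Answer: -107/276 ≈ -0.38768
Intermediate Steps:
(-216 + 323)/(-328 + 52) = 107/(-276) = 107*(-1/276) = -107/276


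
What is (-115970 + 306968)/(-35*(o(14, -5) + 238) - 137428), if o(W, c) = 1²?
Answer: -190998/145793 ≈ -1.3101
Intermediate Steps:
o(W, c) = 1
(-115970 + 306968)/(-35*(o(14, -5) + 238) - 137428) = (-115970 + 306968)/(-35*(1 + 238) - 137428) = 190998/(-35*239 - 137428) = 190998/(-8365 - 137428) = 190998/(-145793) = 190998*(-1/145793) = -190998/145793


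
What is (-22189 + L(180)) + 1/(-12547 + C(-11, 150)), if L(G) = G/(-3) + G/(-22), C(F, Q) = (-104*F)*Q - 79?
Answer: -38921445435/1748714 ≈ -22257.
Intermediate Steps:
C(F, Q) = -79 - 104*F*Q (C(F, Q) = -104*F*Q - 79 = -79 - 104*F*Q)
L(G) = -25*G/66 (L(G) = G*(-⅓) + G*(-1/22) = -G/3 - G/22 = -25*G/66)
(-22189 + L(180)) + 1/(-12547 + C(-11, 150)) = (-22189 - 25/66*180) + 1/(-12547 + (-79 - 104*(-11)*150)) = (-22189 - 750/11) + 1/(-12547 + (-79 + 171600)) = -244829/11 + 1/(-12547 + 171521) = -244829/11 + 1/158974 = -38921445435/1748714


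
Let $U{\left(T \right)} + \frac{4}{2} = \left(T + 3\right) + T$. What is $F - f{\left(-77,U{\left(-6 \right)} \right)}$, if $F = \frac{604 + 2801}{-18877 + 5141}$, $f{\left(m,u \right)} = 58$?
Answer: $- \frac{800093}{13736} \approx -58.248$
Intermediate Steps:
$U{\left(T \right)} = 1 + 2 T$ ($U{\left(T \right)} = -2 + \left(\left(T + 3\right) + T\right) = -2 + \left(\left(3 + T\right) + T\right) = -2 + \left(3 + 2 T\right) = 1 + 2 T$)
$F = - \frac{3405}{13736}$ ($F = \frac{3405}{-13736} = 3405 \left(- \frac{1}{13736}\right) = - \frac{3405}{13736} \approx -0.24789$)
$F - f{\left(-77,U{\left(-6 \right)} \right)} = - \frac{3405}{13736} - 58 = - \frac{800093}{13736}$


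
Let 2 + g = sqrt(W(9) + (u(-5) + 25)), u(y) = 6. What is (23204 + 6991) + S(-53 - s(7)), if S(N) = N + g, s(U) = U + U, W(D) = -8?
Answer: 30126 + sqrt(23) ≈ 30131.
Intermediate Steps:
s(U) = 2*U
g = -2 + sqrt(23) (g = -2 + sqrt(-8 + (6 + 25)) = -2 + sqrt(-8 + 31) = -2 + sqrt(23) ≈ 2.7958)
S(N) = -2 + N + sqrt(23) (S(N) = N + (-2 + sqrt(23)) = -2 + N + sqrt(23))
(23204 + 6991) + S(-53 - s(7)) = (23204 + 6991) + (-2 + (-53 - 2*7) + sqrt(23)) = 30195 + (-2 + (-53 - 1*14) + sqrt(23)) = 30195 + (-2 + (-53 - 14) + sqrt(23)) = 30195 + (-2 - 67 + sqrt(23)) = 30195 + (-69 + sqrt(23)) = 30126 + sqrt(23)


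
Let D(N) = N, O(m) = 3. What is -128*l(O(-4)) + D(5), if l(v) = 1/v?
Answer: -113/3 ≈ -37.667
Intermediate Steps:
-128*l(O(-4)) + D(5) = -128/3 + 5 = -113/3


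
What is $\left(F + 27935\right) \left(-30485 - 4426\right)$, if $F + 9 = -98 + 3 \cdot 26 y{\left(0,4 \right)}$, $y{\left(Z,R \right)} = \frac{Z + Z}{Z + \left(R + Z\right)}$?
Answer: $-971503308$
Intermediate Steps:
$y{\left(Z,R \right)} = \frac{2 Z}{R + 2 Z}$
$F = -107$ ($F = -9 - \left(98 - 3 \cdot 26 \cdot 2 \cdot 0 \frac{1}{4 + 2 \cdot 0}\right) = -9 - \left(98 - 78 \cdot 2 \cdot 0 \frac{1}{4 + 0}\right) = -9 - \left(98 - 78 \cdot 2 \cdot 0 \cdot \frac{1}{4}\right) = -9 + \left(-98 + 78 \cdot 0\right) = -9 + \left(-98 + 0\right) = -9 - 98 = -107$)
$\left(F + 27935\right) \left(-30485 - 4426\right) = \left(-107 + 27935\right) \left(-30485 - 4426\right) = 27828 \left(-34911\right) = -971503308$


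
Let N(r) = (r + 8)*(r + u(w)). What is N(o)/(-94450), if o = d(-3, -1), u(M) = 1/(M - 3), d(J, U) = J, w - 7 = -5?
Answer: 2/9445 ≈ 0.00021175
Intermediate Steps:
w = 2 (w = 7 - 5 = 2)
u(M) = 1/(-3 + M)
o = -3
N(r) = (-1 + r)*(8 + r) (N(r) = (r + 8)*(r + 1/(-3 + 2)) = (8 + r)*(r + 1/(-1)) = (8 + r)*(r - 1) = (8 + r)*(-1 + r) = (-1 + r)*(8 + r))
N(o)/(-94450) = (-8 + (-3)² + 7*(-3))/(-94450) = (-8 + 9 - 21)*(-1/94450) = -20*(-1/94450) = 2/9445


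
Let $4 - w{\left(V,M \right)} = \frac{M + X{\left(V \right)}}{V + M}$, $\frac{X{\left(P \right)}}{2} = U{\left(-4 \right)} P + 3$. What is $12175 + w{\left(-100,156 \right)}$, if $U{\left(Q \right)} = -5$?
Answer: $\frac{48633}{4} \approx 12158.0$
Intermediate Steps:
$X{\left(P \right)} = 6 - 10 P$ ($X{\left(P \right)} = 2 \left(- 5 P + 3\right) = 2 \left(3 - 5 P\right) = 6 - 10 P$)
$w{\left(V,M \right)} = 4 - \frac{6 + M - 10 V}{M + V}$ ($w{\left(V,M \right)} = 4 - \frac{M - \left(-6 + 10 V\right)}{V + M} = 4 - \frac{6 + M - 10 V}{M + V}$)
$12175 + w{\left(-100,156 \right)} = 12175 + \frac{-6 + 3 \cdot 156 + 14 \left(-100\right)}{156 - 100} = 12175 + \frac{-6 + 468 - 1400}{56} = 12175 + \frac{1}{56} \left(-938\right) = 12175 - \frac{67}{4} = \frac{48633}{4}$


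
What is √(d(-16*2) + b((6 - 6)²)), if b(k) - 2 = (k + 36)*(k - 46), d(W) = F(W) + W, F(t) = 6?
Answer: 4*I*√105 ≈ 40.988*I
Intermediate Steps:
d(W) = 6 + W
b(k) = 2 + (-46 + k)*(36 + k) (b(k) = 2 + (k + 36)*(k - 46) = 2 + (36 + k)*(-46 + k) = 2 + (-46 + k)*(36 + k))
√(d(-16*2) + b((6 - 6)²)) = √((6 - 16*2) + (-1654 + ((6 - 6)²)² - 10*(6 - 6)²)) = √((6 - 32) + (-1654 + (0²)² - 10*0²)) = √(-26 + (-1654 + 0² - 10*0)) = √(-26 + (-1654 + 0 + 0)) = √(-26 - 1654) = √(-1680) = 4*I*√105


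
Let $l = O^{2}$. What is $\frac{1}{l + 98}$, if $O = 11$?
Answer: $\frac{1}{219} \approx 0.0045662$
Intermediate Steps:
$l = 121$ ($l = 11^{2} = 121$)
$\frac{1}{l + 98} = \frac{1}{121 + 98} = \frac{1}{219}$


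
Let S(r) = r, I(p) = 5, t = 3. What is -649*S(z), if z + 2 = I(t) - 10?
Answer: 4543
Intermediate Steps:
z = -7 (z = -2 + (5 - 10) = -2 - 5 = -7)
-649*S(z) = -649*(-7) = 4543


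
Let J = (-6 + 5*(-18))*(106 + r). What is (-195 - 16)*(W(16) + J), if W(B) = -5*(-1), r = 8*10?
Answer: 3766561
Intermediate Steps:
r = 80
J = -17856 (J = (-6 + 5*(-18))*(106 + 80) = (-6 - 90)*186 = -96*186 = -17856)
W(B) = 5
(-195 - 16)*(W(16) + J) = (-195 - 16)*(5 - 17856) = -211*(-17851) = 3766561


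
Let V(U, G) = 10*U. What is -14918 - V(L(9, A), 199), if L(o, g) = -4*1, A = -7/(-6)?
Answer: -14878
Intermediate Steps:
A = 7/6 (A = -7*(-1/6) = 7/6 ≈ 1.1667)
L(o, g) = -4
-14918 - V(L(9, A), 199) = -14918 - 10*(-4) = -14918 - 1*(-40) = -14918 + 40 = -14878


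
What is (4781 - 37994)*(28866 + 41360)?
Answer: -2332416138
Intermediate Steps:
(4781 - 37994)*(28866 + 41360) = -33213*70226 = -2332416138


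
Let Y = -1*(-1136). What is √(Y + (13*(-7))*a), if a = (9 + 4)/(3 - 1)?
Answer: 33*√2/2 ≈ 23.335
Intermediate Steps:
a = 13/2 ≈ 6.5000
Y = 1136
√(Y + (13*(-7))*a) = √(1136 + (13*(-7))*(13/2)) = √(1136 - 91*13/2) = √(1136 - 1183/2) = √(1089/2) = 33*√2/2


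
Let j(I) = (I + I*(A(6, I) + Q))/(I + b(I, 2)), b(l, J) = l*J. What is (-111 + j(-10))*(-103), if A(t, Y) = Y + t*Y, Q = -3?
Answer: 13905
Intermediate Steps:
A(t, Y) = Y + Y*t
b(l, J) = J*l
j(I) = (I + I*(-3 + 7*I))/(3*I) (j(I) = (I + I*(I*(1 + 6) - 3))/(I + 2*I) = (I + I*(I*7 - 3))/((3*I)) = (I + I*(7*I - 3))*(1/(3*I)) = (I + I*(-3 + 7*I))*(1/(3*I)) = (I + I*(-3 + 7*I))/(3*I))
(-111 + j(-10))*(-103) = (-111 + (-⅔ + (7/3)*(-10)))*(-103) = (-111 + (-⅔ - 70/3))*(-103) = (-111 - 24)*(-103) = -135*(-103) = 13905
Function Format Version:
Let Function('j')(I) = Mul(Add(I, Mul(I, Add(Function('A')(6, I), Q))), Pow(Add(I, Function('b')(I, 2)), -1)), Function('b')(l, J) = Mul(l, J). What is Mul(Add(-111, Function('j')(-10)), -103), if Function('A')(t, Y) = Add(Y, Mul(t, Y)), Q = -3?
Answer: 13905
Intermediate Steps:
Function('A')(t, Y) = Add(Y, Mul(Y, t))
Function('b')(l, J) = Mul(J, l)
Function('j')(I) = Mul(Rational(1, 3), Pow(I, -1), Add(I, Mul(I, Add(-3, Mul(7, I))))) (Function('j')(I) = Mul(Add(I, Mul(I, Add(Mul(I, Add(1, 6)), -3))), Pow(Add(I, Mul(2, I)), -1)) = Mul(Add(I, Mul(I, Add(Mul(I, 7), -3))), Pow(Mul(3, I), -1)) = Mul(Add(I, Mul(I, Add(Mul(7, I), -3))), Mul(Rational(1, 3), Pow(I, -1))) = Mul(Add(I, Mul(I, Add(-3, Mul(7, I)))), Mul(Rational(1, 3), Pow(I, -1))) = Mul(Rational(1, 3), Pow(I, -1), Add(I, Mul(I, Add(-3, Mul(7, I))))))
Mul(Add(-111, Function('j')(-10)), -103) = Mul(Add(-111, Add(Rational(-2, 3), Mul(Rational(7, 3), -10))), -103) = Mul(Add(-111, Add(Rational(-2, 3), Rational(-70, 3))), -103) = Mul(Add(-111, -24), -103) = Mul(-135, -103) = 13905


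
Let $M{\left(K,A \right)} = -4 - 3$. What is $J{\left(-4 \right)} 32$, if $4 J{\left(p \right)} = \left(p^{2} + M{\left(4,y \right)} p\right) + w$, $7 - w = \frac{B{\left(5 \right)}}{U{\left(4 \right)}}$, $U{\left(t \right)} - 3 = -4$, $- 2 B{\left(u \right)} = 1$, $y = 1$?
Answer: $404$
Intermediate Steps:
$M{\left(K,A \right)} = -7$
$B{\left(u \right)} = - \frac{1}{2}$ ($B{\left(u \right)} = \left(- \frac{1}{2}\right) 1 = - \frac{1}{2}$)
$U{\left(t \right)} = -1$ ($U{\left(t \right)} = 3 - 4 = -1$)
$w = \frac{13}{2}$ ($w = 7 - - \frac{1}{2 \left(-1\right)} = 7 - \left(- \frac{1}{2}\right) \left(-1\right) = 7 - \frac{1}{2} = \frac{13}{2} \approx 6.5$)
$J{\left(p \right)} = \frac{13}{8} - \frac{7 p}{4} + \frac{p^{2}}{4}$ ($J{\left(p \right)} = \frac{\left(p^{2} - 7 p\right) + \frac{13}{2}}{4} = \frac{\frac{13}{2} + p^{2} - 7 p}{4} = \frac{13}{8} - \frac{7 p}{4} + \frac{p^{2}}{4}$)
$J{\left(-4 \right)} 32 = \left(\frac{13}{8} - -7 + \frac{\left(-4\right)^{2}}{4}\right) 32 = \left(\frac{13}{8} + 7 + \frac{1}{4} \cdot 16\right) 32 = \left(\frac{13}{8} + 7 + 4\right) 32 = \frac{101}{8} \cdot 32 = 404$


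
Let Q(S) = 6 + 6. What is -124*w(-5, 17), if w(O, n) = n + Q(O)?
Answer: -3596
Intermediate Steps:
Q(S) = 12
w(O, n) = 12 + n (w(O, n) = n + 12 = 12 + n)
-124*w(-5, 17) = -124*(12 + 17) = -124*29 = -3596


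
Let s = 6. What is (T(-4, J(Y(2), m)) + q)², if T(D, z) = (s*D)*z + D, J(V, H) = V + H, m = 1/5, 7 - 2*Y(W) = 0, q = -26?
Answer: 352836/25 ≈ 14113.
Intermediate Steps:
Y(W) = 7/2 (Y(W) = 7/2 - ½*0 = 7/2 + 0 = 7/2)
m = ⅕ ≈ 0.20000
J(V, H) = H + V
T(D, z) = D + 6*D*z (T(D, z) = (6*D)*z + D = 6*D*z + D = D + 6*D*z)
(T(-4, J(Y(2), m)) + q)² = (-4*(1 + 6*(⅕ + 7/2)) - 26)² = (-4*(1 + 6*(37/10)) - 26)² = (-4*(1 + 111/5) - 26)² = (-4*116/5 - 26)² = (-464/5 - 26)² = (-594/5)² = 352836/25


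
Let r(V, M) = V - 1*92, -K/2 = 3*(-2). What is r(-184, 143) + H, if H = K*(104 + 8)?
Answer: 1068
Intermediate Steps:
K = 12 (K = -6*(-2) = -2*(-6) = 12)
r(V, M) = -92 + V (r(V, M) = V - 92 = -92 + V)
H = 1344 (H = 12*(104 + 8) = 12*112 = 1344)
r(-184, 143) + H = (-92 - 184) + 1344 = -276 + 1344 = 1068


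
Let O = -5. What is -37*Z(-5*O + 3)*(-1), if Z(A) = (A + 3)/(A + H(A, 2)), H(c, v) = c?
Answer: 1147/56 ≈ 20.482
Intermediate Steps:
Z(A) = (3 + A)/(2*A) (Z(A) = (A + 3)/(A + A) = (3 + A)/((2*A)) = (3 + A)*(1/(2*A)) = (3 + A)/(2*A))
-37*Z(-5*O + 3)*(-1) = -37*(3 + (-5*(-5) + 3))/(2*(-5*(-5) + 3))*(-1) = -37*(3 + (25 + 3))/(2*(25 + 3))*(-1) = -37*(3 + 28)/(2*28)*(-1) = -37*31/(2*28)*(-1) = -37*31/56*(-1) = -1147/56*(-1) = 1147/56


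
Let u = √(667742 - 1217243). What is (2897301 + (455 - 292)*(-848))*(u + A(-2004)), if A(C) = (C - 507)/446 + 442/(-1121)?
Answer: -8310237838151/499966 + 2759077*I*√549501 ≈ -1.6622e+7 + 2.0453e+9*I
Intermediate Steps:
u = I*√549501 (u = √(-549501) = I*√549501 ≈ 741.28*I)
A(C) = -765479/499966 + C/446 (A(C) = (-507 + C)*(1/446) + 442*(-1/1121) = (-507/446 + C/446) - 442/1121 = -765479/499966 + C/446)
(2897301 + (455 - 292)*(-848))*(u + A(-2004)) = (2897301 + (455 - 292)*(-848))*(I*√549501 + (-765479/499966 + (1/446)*(-2004))) = (2897301 + 163*(-848))*(I*√549501 + (-765479/499966 - 1002/223)) = (2897301 - 138224)*(I*√549501 - 3011963/499966) = 2759077*(-3011963/499966 + I*√549501) = -8310237838151/499966 + 2759077*I*√549501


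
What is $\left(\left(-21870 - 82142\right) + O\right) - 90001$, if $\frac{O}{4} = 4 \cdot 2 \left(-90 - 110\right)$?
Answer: $-200413$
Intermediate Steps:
$O = -6400$ ($O = 4 \cdot 4 \cdot 2 \left(-90 - 110\right) = 4 \cdot 8 \left(-200\right) = 4 \left(-1600\right) = -6400$)
$\left(\left(-21870 - 82142\right) + O\right) - 90001 = \left(\left(-21870 - 82142\right) - 6400\right) - 90001 = \left(-104012 - 6400\right) - 90001 = -110412 - 90001 = -200413$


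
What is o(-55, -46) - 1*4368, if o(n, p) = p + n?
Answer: -4469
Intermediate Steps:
o(n, p) = n + p
o(-55, -46) - 1*4368 = (-55 - 46) - 1*4368 = -101 - 4368 = -4469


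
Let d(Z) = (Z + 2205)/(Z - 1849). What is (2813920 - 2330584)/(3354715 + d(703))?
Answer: 276951528/1922250241 ≈ 0.14408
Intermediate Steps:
d(Z) = (2205 + Z)/(-1849 + Z)
(2813920 - 2330584)/(3354715 + d(703)) = (2813920 - 2330584)/(3354715 + (2205 + 703)/(-1849 + 703)) = 483336/(3354715 + 2908/(-1146)) = 483336/(3354715 - 1/1146*2908) = 483336/(3354715 - 1454/573) = 483336/(1922250241/573) = 483336*(573/1922250241) = 276951528/1922250241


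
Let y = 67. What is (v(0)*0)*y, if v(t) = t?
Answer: 0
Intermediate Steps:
(v(0)*0)*y = (0*0)*67 = 0*67 = 0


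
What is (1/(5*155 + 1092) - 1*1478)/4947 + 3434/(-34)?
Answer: -935600374/9236049 ≈ -101.30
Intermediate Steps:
(1/(5*155 + 1092) - 1*1478)/4947 + 3434/(-34) = (1/(775 + 1092) - 1478)*(1/4947) + 3434*(-1/34) = (1/1867 - 1478)*(1/4947) - 101 = -2759425/1867*1/4947 - 101 = -2759425/9236049 - 101 = -935600374/9236049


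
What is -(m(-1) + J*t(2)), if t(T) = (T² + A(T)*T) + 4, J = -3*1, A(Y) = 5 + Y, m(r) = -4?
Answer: 70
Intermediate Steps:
J = -3
t(T) = 4 + T² + T*(5 + T) (t(T) = (T² + (5 + T)*T) + 4 = (T² + T*(5 + T)) + 4 = 4 + T² + T*(5 + T))
-(m(-1) + J*t(2)) = -(-4 - 3*(4 + 2² + 2*(5 + 2))) = -(-4 - 3*(4 + 4 + 2*7)) = -(-4 - 3*(4 + 4 + 14)) = -(-4 - 3*22) = -(-4 - 66) = -1*(-70) = 70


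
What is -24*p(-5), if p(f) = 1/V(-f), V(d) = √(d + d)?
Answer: -12*√10/5 ≈ -7.5895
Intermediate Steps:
V(d) = √2*√d (V(d) = √(2*d) = √2*√d)
p(f) = √2/(2*√(-f)) (p(f) = 1/(√2*√(-f)) = √2/(2*√(-f)))
-24*p(-5) = -12*√2/√(-1*(-5)) = -12*√2/√5 = -12*√2*√5/5 = -12*√10/5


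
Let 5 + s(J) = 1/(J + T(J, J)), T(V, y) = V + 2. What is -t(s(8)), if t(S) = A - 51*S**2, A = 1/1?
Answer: 134549/108 ≈ 1245.8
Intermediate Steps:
A = 1
T(V, y) = 2 + V
s(J) = -5 + 1/(2 + 2*J) (s(J) = -5 + 1/(J + (2 + J)) = -5 + 1/(2 + 2*J))
t(S) = 1 - 51*S**2
-t(s(8)) = -(1 - 51*(-9 - 10*8)**2/(4*(1 + 8)**2)) = -(1 - 51*(-9 - 80)**2/324) = -(1 - 51*((1/2)*(1/9)*(-89))**2) = -(1 - 51*(-89/18)**2) = -(1 - 51*7921/324) = -(1 - 134657/108) = -1*(-134549/108) = 134549/108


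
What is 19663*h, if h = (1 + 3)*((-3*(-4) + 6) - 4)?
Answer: 1101128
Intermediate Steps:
h = 56 (h = 4*((12 + 6) - 4) = 4*(18 - 4) = 4*14 = 56)
19663*h = 19663*56 = 1101128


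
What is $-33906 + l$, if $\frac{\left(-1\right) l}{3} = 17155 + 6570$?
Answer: $-105081$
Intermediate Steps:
$l = -71175$ ($l = - 3 \left(17155 + 6570\right) = \left(-3\right) 23725 = -71175$)
$-33906 + l = -33906 - 71175 = -105081$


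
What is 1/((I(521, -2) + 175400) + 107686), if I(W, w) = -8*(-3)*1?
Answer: 1/283110 ≈ 3.5322e-6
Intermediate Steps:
I(W, w) = 24 (I(W, w) = 24*1 = 24)
1/((I(521, -2) + 175400) + 107686) = 1/((24 + 175400) + 107686) = 1/(175424 + 107686) = 1/283110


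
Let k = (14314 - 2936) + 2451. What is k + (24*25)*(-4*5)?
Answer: 1829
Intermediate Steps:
k = 13829 (k = 11378 + 2451 = 13829)
k + (24*25)*(-4*5) = 13829 + (24*25)*(-4*5) = 13829 + 600*(-20) = 13829 - 12000 = 1829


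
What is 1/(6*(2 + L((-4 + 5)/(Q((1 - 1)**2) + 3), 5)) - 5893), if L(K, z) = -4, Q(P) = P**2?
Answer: -1/5905 ≈ -0.00016935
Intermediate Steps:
1/(6*(2 + L((-4 + 5)/(Q((1 - 1)**2) + 3), 5)) - 5893) = 1/(6*(2 - 4) - 5893) = 1/(6*(-2) - 5893) = 1/(-12 - 5893) = 1/(-5905) = -1/5905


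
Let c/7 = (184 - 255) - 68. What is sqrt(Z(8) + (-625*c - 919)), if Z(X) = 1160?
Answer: sqrt(608366) ≈ 779.98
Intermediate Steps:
c = -973 (c = 7*((184 - 255) - 68) = 7*(-71 - 68) = 7*(-139) = -973)
sqrt(Z(8) + (-625*c - 919)) = sqrt(1160 + (-625*(-973) - 919)) = sqrt(1160 + (608125 - 919)) = sqrt(1160 + 607206) = sqrt(608366)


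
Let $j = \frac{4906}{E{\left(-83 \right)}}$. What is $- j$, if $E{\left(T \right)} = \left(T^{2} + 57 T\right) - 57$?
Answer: $- \frac{446}{191} \approx -2.3351$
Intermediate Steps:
$E{\left(T \right)} = -57 + T^{2} + 57 T$
$j = \frac{446}{191}$ ($j = \frac{4906}{-57 + \left(-83\right)^{2} + 57 \left(-83\right)} = \frac{4906}{-57 + 6889 - 4731} = \frac{4906}{2101} = 4906 \cdot \frac{1}{2101} = \frac{446}{191} \approx 2.3351$)
$- j = \left(-1\right) \frac{446}{191} = - \frac{446}{191}$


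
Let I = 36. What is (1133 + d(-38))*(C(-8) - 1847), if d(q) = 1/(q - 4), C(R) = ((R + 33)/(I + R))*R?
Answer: -617605715/294 ≈ -2.1007e+6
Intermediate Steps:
C(R) = R*(33 + R)/(36 + R) (C(R) = ((R + 33)/(36 + R))*R = ((33 + R)/(36 + R))*R = R*(33 + R)/(36 + R))
d(q) = 1/(-4 + q)
(1133 + d(-38))*(C(-8) - 1847) = (1133 + 1/(-4 - 38))*(-8*(33 - 8)/(36 - 8) - 1847) = (1133 + 1/(-42))*(-8*25/28 - 1847) = (1133 - 1/42)*(-8*1/28*25 - 1847) = 47585*(-50/7 - 1847)/42 = (47585/42)*(-12979/7) = -617605715/294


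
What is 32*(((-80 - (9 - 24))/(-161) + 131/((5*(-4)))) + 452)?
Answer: 11485192/805 ≈ 14267.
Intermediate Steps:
32*(((-80 - (9 - 24))/(-161) + 131/((5*(-4)))) + 452) = 32*(((-80 - 1*(-15))*(-1/161) + 131/(-20)) + 452) = 32*(((-80 + 15)*(-1/161) + 131*(-1/20)) + 452) = 32*((-65*(-1/161) - 131/20) + 452) = 32*((65/161 - 131/20) + 452) = 32*(-19791/3220 + 452) = 32*(1435649/3220) = 11485192/805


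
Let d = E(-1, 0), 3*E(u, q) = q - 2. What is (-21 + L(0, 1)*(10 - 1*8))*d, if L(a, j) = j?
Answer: 38/3 ≈ 12.667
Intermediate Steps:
E(u, q) = -2/3 + q/3 (E(u, q) = (q - 2)/3 = (-2 + q)/3 = -2/3 + q/3)
d = -2/3 (d = -2/3 + (1/3)*0 = -2/3 + 0 = -2/3 ≈ -0.66667)
(-21 + L(0, 1)*(10 - 1*8))*d = (-21 + 1*(10 - 1*8))*(-2/3) = (-21 + 1*(10 - 8))*(-2/3) = (-21 + 1*2)*(-2/3) = (-21 + 2)*(-2/3) = -19*(-2/3) = 38/3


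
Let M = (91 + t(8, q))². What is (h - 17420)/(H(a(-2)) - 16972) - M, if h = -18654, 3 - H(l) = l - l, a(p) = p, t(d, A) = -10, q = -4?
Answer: -111297535/16969 ≈ -6558.9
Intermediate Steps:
H(l) = 3 (H(l) = 3 - (l - l) = 3 - 1*0 = 3 + 0 = 3)
M = 6561 (M = (91 - 10)² = 81² = 6561)
(h - 17420)/(H(a(-2)) - 16972) - M = (-18654 - 17420)/(3 - 16972) - 1*6561 = -36074/(-16969) - 6561 = -36074*(-1/16969) - 6561 = 36074/16969 - 6561 = -111297535/16969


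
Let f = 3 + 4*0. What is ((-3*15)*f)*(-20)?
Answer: 2700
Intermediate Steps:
f = 3 (f = 3 + 0 = 3)
((-3*15)*f)*(-20) = (-3*15*3)*(-20) = -45*3*(-20) = -135*(-20) = 2700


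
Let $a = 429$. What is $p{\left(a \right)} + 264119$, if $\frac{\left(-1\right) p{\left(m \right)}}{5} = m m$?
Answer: $-656086$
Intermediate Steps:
$p{\left(m \right)} = - 5 m^{2}$ ($p{\left(m \right)} = - 5 m m = - 5 m^{2}$)
$p{\left(a \right)} + 264119 = - 5 \cdot 429^{2} + 264119 = \left(-5\right) 184041 + 264119 = -920205 + 264119 = -656086$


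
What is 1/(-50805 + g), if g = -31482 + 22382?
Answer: -1/59905 ≈ -1.6693e-5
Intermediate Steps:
g = -9100
1/(-50805 + g) = 1/(-50805 - 9100) = 1/(-59905) = -1/59905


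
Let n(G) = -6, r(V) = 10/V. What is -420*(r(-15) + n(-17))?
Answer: 2800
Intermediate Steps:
-420*(r(-15) + n(-17)) = -420*(10/(-15) - 6) = -420*(10*(-1/15) - 6) = -420*(-⅔ - 6) = -420*(-20/3) = 2800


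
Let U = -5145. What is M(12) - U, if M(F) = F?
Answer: 5157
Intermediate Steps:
M(12) - U = 12 - 1*(-5145) = 12 + 5145 = 5157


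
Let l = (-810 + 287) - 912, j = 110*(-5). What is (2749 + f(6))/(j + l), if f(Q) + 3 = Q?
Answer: -2752/1985 ≈ -1.3864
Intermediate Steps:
f(Q) = -3 + Q
j = -550
l = -1435 (l = -523 - 912 = -1435)
(2749 + f(6))/(j + l) = (2749 + (-3 + 6))/(-550 - 1435) = (2749 + 3)/(-1985) = 2752*(-1/1985) = -2752/1985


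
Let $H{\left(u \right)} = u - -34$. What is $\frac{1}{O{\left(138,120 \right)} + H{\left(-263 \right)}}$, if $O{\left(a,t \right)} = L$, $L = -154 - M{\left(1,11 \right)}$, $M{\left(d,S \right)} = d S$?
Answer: $- \frac{1}{394} \approx -0.0025381$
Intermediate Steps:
$M{\left(d,S \right)} = S d$
$L = -165$ ($L = -154 - 11 \cdot 1 = -154 - 11 = -165$)
$O{\left(a,t \right)} = -165$
$H{\left(u \right)} = 34 + u$ ($H{\left(u \right)} = u + 34 = 34 + u$)
$\frac{1}{O{\left(138,120 \right)} + H{\left(-263 \right)}} = \frac{1}{-165 + \left(34 - 263\right)} = \frac{1}{-165 - 229} = \frac{1}{-394} = - \frac{1}{394}$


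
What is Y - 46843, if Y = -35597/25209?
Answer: -1180900784/25209 ≈ -46844.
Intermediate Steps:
Y = -35597/25209 (Y = -35597*1/25209 = -35597/25209 ≈ -1.4121)
Y - 46843 = -35597/25209 - 46843 = -1180900784/25209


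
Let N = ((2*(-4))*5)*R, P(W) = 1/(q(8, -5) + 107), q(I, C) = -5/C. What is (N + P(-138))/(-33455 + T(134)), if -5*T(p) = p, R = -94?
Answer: -2030405/18080172 ≈ -0.11230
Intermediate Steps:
P(W) = 1/108 (P(W) = 1/(-5/(-5) + 107) = 1/(-5*(-1/5) + 107) = 1/(1 + 107) = 1/108)
T(p) = -p/5
N = 3760 (N = ((2*(-4))*5)*(-94) = -8*5*(-94) = -40*(-94) = 3760)
(N + P(-138))/(-33455 + T(134)) = (3760 + 1/108)/(-33455 - 1/5*134) = 406081/(108*(-33455 - 134/5)) = 406081/(108*(-167409/5)) = (406081/108)*(-5/167409) = -2030405/18080172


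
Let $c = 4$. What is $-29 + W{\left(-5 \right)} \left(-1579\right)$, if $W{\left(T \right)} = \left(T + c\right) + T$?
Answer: $9445$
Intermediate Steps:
$W{\left(T \right)} = 4 + 2 T$ ($W{\left(T \right)} = \left(T + 4\right) + T = \left(4 + T\right) + T = 4 + 2 T$)
$-29 + W{\left(-5 \right)} \left(-1579\right) = -29 + \left(4 + 2 \left(-5\right)\right) \left(-1579\right) = -29 + \left(4 - 10\right) \left(-1579\right) = -29 - -9474 = -29 + 9474 = 9445$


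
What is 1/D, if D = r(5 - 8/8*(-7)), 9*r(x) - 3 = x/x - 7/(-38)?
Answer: 114/53 ≈ 2.1509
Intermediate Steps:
r(x) = 53/114 (r(x) = ⅓ + (x/x - 7/(-38))/9 = ⅓ + (1 - 7*(-1/38))/9 = ⅓ + (1 + 7/38)/9 = ⅓ + (⅑)*(45/38) = ⅓ + 5/38 = 53/114)
D = 53/114 ≈ 0.46491
1/D = 1/(53/114) = 114/53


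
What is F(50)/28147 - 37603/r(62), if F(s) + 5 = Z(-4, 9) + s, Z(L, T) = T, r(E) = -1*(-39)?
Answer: -1058409535/1097733 ≈ -964.18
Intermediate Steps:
r(E) = 39
F(s) = 4 + s (F(s) = -5 + (9 + s) = 4 + s)
F(50)/28147 - 37603/r(62) = (4 + 50)/28147 - 37603/39 = 54*(1/28147) - 37603*1/39 = 54/28147 - 37603/39 = -1058409535/1097733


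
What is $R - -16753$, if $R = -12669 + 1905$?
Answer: $5989$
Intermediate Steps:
$R = -10764$
$R - -16753 = -10764 - -16753 = -10764 + 16753 = 5989$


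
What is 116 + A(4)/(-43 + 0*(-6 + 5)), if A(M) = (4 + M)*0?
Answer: 116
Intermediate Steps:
A(M) = 0
116 + A(4)/(-43 + 0*(-6 + 5)) = 116 + 0/(-43 + 0*(-6 + 5)) = 116 + 0/(-43 + 0*(-1)) = 116 + 0/(-43 + 0) = 116 + 0/(-43) = 116 - 1/43*0 = 116 + 0 = 116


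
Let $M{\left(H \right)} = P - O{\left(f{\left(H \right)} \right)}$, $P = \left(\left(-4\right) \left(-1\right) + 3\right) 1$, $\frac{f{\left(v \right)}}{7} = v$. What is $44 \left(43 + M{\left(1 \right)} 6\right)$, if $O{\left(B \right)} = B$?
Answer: $1892$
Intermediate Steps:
$f{\left(v \right)} = 7 v$
$P = 7$ ($P = \left(4 + 3\right) 1 = 7 \cdot 1 = 7$)
$M{\left(H \right)} = 7 - 7 H$
$44 \left(43 + M{\left(1 \right)} 6\right) = 44 \left(43 + \left(7 - 7\right) 6\right) = 44 \left(43 + 0 \cdot 6\right) = 44 \left(43 + 0\right) = 44 \cdot 43 = 1892$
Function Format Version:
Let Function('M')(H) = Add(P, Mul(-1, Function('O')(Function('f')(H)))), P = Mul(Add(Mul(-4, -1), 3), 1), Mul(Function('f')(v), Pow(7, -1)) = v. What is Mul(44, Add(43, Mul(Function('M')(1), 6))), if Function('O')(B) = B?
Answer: 1892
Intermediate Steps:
Function('f')(v) = Mul(7, v)
P = 7 (P = Mul(Add(4, 3), 1) = Mul(7, 1) = 7)
Function('M')(H) = Add(7, Mul(-7, H)) (Function('M')(H) = Add(7, Mul(-1, Mul(7, H))) = Add(7, Mul(-7, H)))
Mul(44, Add(43, Mul(Function('M')(1), 6))) = Mul(44, Add(43, Mul(Add(7, Mul(-7, 1)), 6))) = Mul(44, Add(43, Mul(Add(7, -7), 6))) = Mul(44, Add(43, Mul(0, 6))) = Mul(44, Add(43, 0)) = Mul(44, 43) = 1892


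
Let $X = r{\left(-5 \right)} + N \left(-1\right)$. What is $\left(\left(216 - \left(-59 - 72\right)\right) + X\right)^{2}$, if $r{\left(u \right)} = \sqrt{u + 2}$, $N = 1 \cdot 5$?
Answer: $\left(342 + i \sqrt{3}\right)^{2} \approx 1.1696 \cdot 10^{5} + 1185.0 i$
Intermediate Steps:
$N = 5$
$r{\left(u \right)} = \sqrt{2 + u}$
$X = -5 + i \sqrt{3}$ ($X = \sqrt{2 - 5} + 5 \left(-1\right) = \sqrt{-3} - 5 = i \sqrt{3} - 5 = -5 + i \sqrt{3} \approx -5.0 + 1.732 i$)
$\left(\left(216 - \left(-59 - 72\right)\right) + X\right)^{2} = \left(\left(216 - \left(-59 - 72\right)\right) - \left(5 - i \sqrt{3}\right)\right)^{2} = \left(\left(216 - -131\right) - \left(5 - i \sqrt{3}\right)\right)^{2} = \left(\left(216 + 131\right) - \left(5 - i \sqrt{3}\right)\right)^{2} = \left(347 - \left(5 - i \sqrt{3}\right)\right)^{2} = \left(342 + i \sqrt{3}\right)^{2}$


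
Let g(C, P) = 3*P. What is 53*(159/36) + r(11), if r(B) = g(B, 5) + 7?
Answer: 3073/12 ≈ 256.08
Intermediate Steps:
r(B) = 22 (r(B) = 3*5 + 7 = 15 + 7 = 22)
53*(159/36) + r(11) = 53*(159/36) + 22 = 53*(159*(1/36)) + 22 = 53*(53/12) + 22 = 2809/12 + 22 = 3073/12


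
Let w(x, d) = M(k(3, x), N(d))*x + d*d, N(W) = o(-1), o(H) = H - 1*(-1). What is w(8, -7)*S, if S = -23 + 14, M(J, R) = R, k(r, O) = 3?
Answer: -441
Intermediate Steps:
o(H) = 1 + H (o(H) = H + 1 = 1 + H)
N(W) = 0 (N(W) = 1 - 1 = 0)
w(x, d) = d² (w(x, d) = 0*x + d*d = 0 + d² = d²)
S = -9
w(8, -7)*S = (-7)²*(-9) = 49*(-9) = -441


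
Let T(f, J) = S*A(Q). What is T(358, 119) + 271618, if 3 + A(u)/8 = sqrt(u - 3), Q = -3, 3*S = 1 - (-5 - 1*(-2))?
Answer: 271586 + 32*I*sqrt(6)/3 ≈ 2.7159e+5 + 26.128*I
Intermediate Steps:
S = 4/3 (S = (1 - (-5 - 1*(-2)))/3 = (1 - (-5 + 2))/3 = (1 - 1*(-3))/3 = (1 + 3)/3 = (1/3)*4 = 4/3 ≈ 1.3333)
A(u) = -24 + 8*sqrt(-3 + u) (A(u) = -24 + 8*sqrt(u - 3) = -24 + 8*sqrt(-3 + u))
T(f, J) = -32 + 32*I*sqrt(6)/3 (T(f, J) = 4*(-24 + 8*sqrt(-3 - 3))/3 = 4*(-24 + 8*sqrt(-6))/3 = 4*(-24 + 8*(I*sqrt(6)))/3 = 4*(-24 + 8*I*sqrt(6))/3 = -32 + 32*I*sqrt(6)/3)
T(358, 119) + 271618 = (-32 + 32*I*sqrt(6)/3) + 271618 = 271586 + 32*I*sqrt(6)/3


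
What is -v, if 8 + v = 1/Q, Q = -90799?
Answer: 726393/90799 ≈ 8.0000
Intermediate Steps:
v = -726393/90799 (v = -8 + 1/(-90799) = -8 - 1/90799 = -726393/90799 ≈ -8.0000)
-v = -1*(-726393/90799) = 726393/90799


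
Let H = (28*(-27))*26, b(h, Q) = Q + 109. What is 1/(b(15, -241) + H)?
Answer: -1/19788 ≈ -5.0536e-5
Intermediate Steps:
b(h, Q) = 109 + Q
H = -19656 (H = -756*26 = -19656)
1/(b(15, -241) + H) = 1/((109 - 241) - 19656) = 1/(-132 - 19656) = 1/(-19788) = -1/19788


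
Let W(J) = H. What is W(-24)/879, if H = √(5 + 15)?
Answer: 2*√5/879 ≈ 0.0050878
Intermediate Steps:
H = 2*√5 (H = √20 = 2*√5 ≈ 4.4721)
W(J) = 2*√5
W(-24)/879 = (2*√5)/879 = (2*√5)*(1/879) = 2*√5/879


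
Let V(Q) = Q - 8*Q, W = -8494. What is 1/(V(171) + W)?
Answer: -1/9691 ≈ -0.00010319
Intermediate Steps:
V(Q) = -7*Q
1/(V(171) + W) = 1/(-7*171 - 8494) = 1/(-1197 - 8494) = 1/(-9691) = -1/9691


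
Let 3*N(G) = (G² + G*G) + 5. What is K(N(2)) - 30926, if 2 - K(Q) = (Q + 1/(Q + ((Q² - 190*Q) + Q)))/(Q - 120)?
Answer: -76863395272/2485561 ≈ -30924.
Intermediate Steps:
N(G) = 5/3 + 2*G²/3 (N(G) = ((G² + G*G) + 5)/3 = ((G² + G²) + 5)/3 = (2*G² + 5)/3 = (5 + 2*G²)/3 = 5/3 + 2*G²/3)
K(Q) = 2 - (Q + 1/(Q² - 188*Q))/(-120 + Q) (K(Q) = 2 - (Q + 1/(Q + ((Q² - 190*Q) + Q)))/(Q - 120) = 2 - (Q + 1/(Q + (Q² - 189*Q)))/(-120 + Q) = 2 - (Q + 1/(Q² - 188*Q))/(-120 + Q))
K(N(2)) - 30926 = (-1 + (5/3 + (⅔)*2²)³ - 428*(5/3 + (⅔)*2²)² + 45120*(5/3 + (⅔)*2²))/((5/3 + (⅔)*2²)*(22560 + (5/3 + (⅔)*2²)² - 308*(5/3 + (⅔)*2²))) - 30926 = (-1 + (5/3 + (⅔)*4)³ - 428*(5/3 + (⅔)*4)² + 45120*(5/3 + (⅔)*4))/((5/3 + (⅔)*4)*(22560 + (5/3 + (⅔)*4)² - 308*(5/3 + (⅔)*4))) - 30926 = (-1 + (5/3 + 8/3)³ - 428*(5/3 + 8/3)² + 45120*(5/3 + 8/3))/((5/3 + 8/3)*(22560 + (5/3 + 8/3)² - 308*(5/3 + 8/3))) - 30926 = (-1 + (13/3)³ - 428*(13/3)² + 45120*(13/3))/((13/3)*(22560 + (13/3)² - 308*13/3)) - 30926 = 3*(-1 + 2197/27 - 428*169/9 + 195520)/(13*(22560 + 169/9 - 4004/3)) - 30926 = 3*(-1 + 2197/27 - 72332/9 + 195520)/(13*(191197/9)) - 30926 = (3/13)*(9/191197)*(5064214/27) - 30926 = 5064214/2485561 - 30926 = -76863395272/2485561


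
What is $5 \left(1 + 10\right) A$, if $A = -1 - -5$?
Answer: $220$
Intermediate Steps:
$A = 4$ ($A = -1 + 5 = 4$)
$5 \left(1 + 10\right) A = 5 \left(1 + 10\right) 4 = 5 \cdot 11 \cdot 4 = 55 \cdot 4 = 220$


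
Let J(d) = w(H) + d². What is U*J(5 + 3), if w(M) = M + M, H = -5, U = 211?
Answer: 11394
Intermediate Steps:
w(M) = 2*M
J(d) = -10 + d² (J(d) = 2*(-5) + d² = -10 + d²)
U*J(5 + 3) = 211*(-10 + (5 + 3)²) = 211*(-10 + 8²) = 211*(-10 + 64) = 211*54 = 11394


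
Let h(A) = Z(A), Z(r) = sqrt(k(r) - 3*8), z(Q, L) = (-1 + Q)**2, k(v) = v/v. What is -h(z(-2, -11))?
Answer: -I*sqrt(23) ≈ -4.7958*I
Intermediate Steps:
k(v) = 1
Z(r) = I*sqrt(23) (Z(r) = sqrt(1 - 3*8) = sqrt(1 - 24) = sqrt(-23) = I*sqrt(23))
h(A) = I*sqrt(23)
-h(z(-2, -11)) = -I*sqrt(23)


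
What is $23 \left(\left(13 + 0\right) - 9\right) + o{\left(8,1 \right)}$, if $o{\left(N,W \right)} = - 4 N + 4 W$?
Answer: $64$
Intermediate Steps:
$23 \left(\left(13 + 0\right) - 9\right) + o{\left(8,1 \right)} = 23 \left(\left(13 + 0\right) - 9\right) + \left(\left(-4\right) 8 + 4 \cdot 1\right) = 23 \left(13 - 9\right) + \left(-32 + 4\right) = 23 \cdot 4 - 28 = 92 - 28 = 64$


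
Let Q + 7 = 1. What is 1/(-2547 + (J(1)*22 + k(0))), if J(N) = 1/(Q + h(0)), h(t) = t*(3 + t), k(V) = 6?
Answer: -3/7634 ≈ -0.00039298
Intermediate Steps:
Q = -6 (Q = -7 + 1 = -6)
J(N) = -⅙ (J(N) = 1/(-6 + 0*(3 + 0)) = 1/(-6 + 0*3) = 1/(-6 + 0) = 1/(-6) = -⅙)
1/(-2547 + (J(1)*22 + k(0))) = 1/(-2547 + (-⅙*22 + 6)) = 1/(-2547 + (-11/3 + 6)) = 1/(-2547 + 7/3) = 1/(-7634/3) = -3/7634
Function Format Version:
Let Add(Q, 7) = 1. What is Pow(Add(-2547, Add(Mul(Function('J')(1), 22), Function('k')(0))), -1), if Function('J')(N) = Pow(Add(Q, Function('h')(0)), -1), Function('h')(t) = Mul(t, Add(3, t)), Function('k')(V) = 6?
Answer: Rational(-3, 7634) ≈ -0.00039298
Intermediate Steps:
Q = -6 (Q = Add(-7, 1) = -6)
Function('J')(N) = Rational(-1, 6) (Function('J')(N) = Pow(Add(-6, Mul(0, Add(3, 0))), -1) = Pow(Add(-6, Mul(0, 3)), -1) = Pow(Add(-6, 0), -1) = Pow(-6, -1) = Rational(-1, 6))
Pow(Add(-2547, Add(Mul(Function('J')(1), 22), Function('k')(0))), -1) = Pow(Add(-2547, Add(Mul(Rational(-1, 6), 22), 6)), -1) = Pow(Add(-2547, Add(Rational(-11, 3), 6)), -1) = Pow(Add(-2547, Rational(7, 3)), -1) = Pow(Rational(-7634, 3), -1) = Rational(-3, 7634)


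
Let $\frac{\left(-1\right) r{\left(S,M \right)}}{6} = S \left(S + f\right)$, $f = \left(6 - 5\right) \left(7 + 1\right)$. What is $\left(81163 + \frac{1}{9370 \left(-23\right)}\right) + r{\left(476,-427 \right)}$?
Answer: $- \frac{280408896911}{215510} \approx -1.3011 \cdot 10^{6}$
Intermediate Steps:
$f = 8$ ($f = 1 \cdot 8 = 8$)
$r{\left(S,M \right)} = - 6 S \left(8 + S\right)$ ($r{\left(S,M \right)} = - 6 S \left(S + 8\right) = - 6 S \left(8 + S\right)$)
$\left(81163 + \frac{1}{9370 \left(-23\right)}\right) + r{\left(476,-427 \right)} = \left(81163 + \frac{1}{9370 \left(-23\right)}\right) - 2856 \left(8 + 476\right) = \left(81163 + \frac{1}{-215510}\right) - 2856 \cdot 484 = \left(81163 - \frac{1}{215510}\right) - 1382304 = \frac{17491438129}{215510} - 1382304 = - \frac{280408896911}{215510}$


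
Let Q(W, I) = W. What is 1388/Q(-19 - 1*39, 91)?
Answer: -694/29 ≈ -23.931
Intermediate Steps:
1388/Q(-19 - 1*39, 91) = 1388/(-19 - 1*39) = 1388/(-19 - 39) = 1388/(-58) = 1388*(-1/58) = -694/29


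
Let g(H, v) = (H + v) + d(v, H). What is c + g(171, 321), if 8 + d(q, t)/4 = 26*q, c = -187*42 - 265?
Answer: 25725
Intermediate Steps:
c = -8119 (c = -7854 - 265 = -8119)
d(q, t) = -32 + 104*q (d(q, t) = -32 + 4*(26*q) = -32 + 104*q)
g(H, v) = -32 + H + 105*v (g(H, v) = (H + v) + (-32 + 104*v) = -32 + H + 105*v)
c + g(171, 321) = -8119 + (-32 + 171 + 105*321) = -8119 + (-32 + 171 + 33705) = -8119 + 33844 = 25725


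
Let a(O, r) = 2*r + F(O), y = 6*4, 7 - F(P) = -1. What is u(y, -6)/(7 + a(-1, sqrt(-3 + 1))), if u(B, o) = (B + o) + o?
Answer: 180/233 - 24*I*sqrt(2)/233 ≈ 0.77253 - 0.14567*I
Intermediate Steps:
F(P) = 8 (F(P) = 7 - 1*(-1) = 7 + 1 = 8)
y = 24
a(O, r) = 8 + 2*r (a(O, r) = 2*r + 8 = 8 + 2*r)
u(B, o) = B + 2*o
u(y, -6)/(7 + a(-1, sqrt(-3 + 1))) = (24 + 2*(-6))/(7 + (8 + 2*sqrt(-3 + 1))) = (24 - 12)/(7 + (8 + 2*sqrt(-2))) = 12/(7 + (8 + 2*(I*sqrt(2)))) = 12/(7 + (8 + 2*I*sqrt(2))) = 12/(15 + 2*I*sqrt(2))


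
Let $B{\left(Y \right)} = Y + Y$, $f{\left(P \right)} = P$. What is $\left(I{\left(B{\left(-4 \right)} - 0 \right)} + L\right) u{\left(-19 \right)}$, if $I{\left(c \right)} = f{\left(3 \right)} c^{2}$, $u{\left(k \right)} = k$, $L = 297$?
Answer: $-9291$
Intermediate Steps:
$B{\left(Y \right)} = 2 Y$
$I{\left(c \right)} = 3 c^{2}$
$\left(I{\left(B{\left(-4 \right)} - 0 \right)} + L\right) u{\left(-19 \right)} = \left(3 \left(2 \left(-4\right) - 0\right)^{2} + 297\right) \left(-19\right) = \left(3 \left(-8 + 0\right)^{2} + 297\right) \left(-19\right) = \left(3 \left(-8\right)^{2} + 297\right) \left(-19\right) = \left(3 \cdot 64 + 297\right) \left(-19\right) = \left(192 + 297\right) \left(-19\right) = 489 \left(-19\right) = -9291$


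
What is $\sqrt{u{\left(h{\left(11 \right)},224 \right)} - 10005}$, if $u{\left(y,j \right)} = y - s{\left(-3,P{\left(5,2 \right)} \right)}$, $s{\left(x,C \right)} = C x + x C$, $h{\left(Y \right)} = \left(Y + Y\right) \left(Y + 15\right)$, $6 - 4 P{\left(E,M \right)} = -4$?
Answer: $i \sqrt{9418} \approx 97.046 i$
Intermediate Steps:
$P{\left(E,M \right)} = \frac{5}{2}$ ($P{\left(E,M \right)} = \frac{3}{2} - -1 = \frac{3}{2} + 1 = \frac{5}{2}$)
$h{\left(Y \right)} = 2 Y \left(15 + Y\right)$
$s{\left(x,C \right)} = 2 C x$ ($s{\left(x,C \right)} = C x + C x = 2 C x$)
$u{\left(y,j \right)} = 15 + y$ ($u{\left(y,j \right)} = y - 2 \cdot \frac{5}{2} \left(-3\right) = y - -15 = y + 15 = 15 + y$)
$\sqrt{u{\left(h{\left(11 \right)},224 \right)} - 10005} = \sqrt{\left(15 + 2 \cdot 11 \left(15 + 11\right)\right) - 10005} = \sqrt{\left(15 + 2 \cdot 11 \cdot 26\right) - 10005} = \sqrt{\left(15 + 572\right) - 10005} = \sqrt{587 - 10005} = \sqrt{-9418} = i \sqrt{9418}$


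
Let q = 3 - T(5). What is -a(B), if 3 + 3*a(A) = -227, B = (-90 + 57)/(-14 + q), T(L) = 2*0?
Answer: 230/3 ≈ 76.667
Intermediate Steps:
T(L) = 0
q = 3 (q = 3 - 1*0 = 3 + 0 = 3)
B = 3 (B = (-90 + 57)/(-14 + 3) = -33/(-11) = -33*(-1/11) = 3)
a(A) = -230/3 (a(A) = -1 + (⅓)*(-227) = -1 - 227/3 = -230/3)
-a(B) = -1*(-230/3) = 230/3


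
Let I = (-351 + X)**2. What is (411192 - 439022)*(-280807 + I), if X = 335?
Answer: 7807734330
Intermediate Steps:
I = 256 (I = (-351 + 335)**2 = (-16)**2 = 256)
(411192 - 439022)*(-280807 + I) = (411192 - 439022)*(-280807 + 256) = -27830*(-280551) = 7807734330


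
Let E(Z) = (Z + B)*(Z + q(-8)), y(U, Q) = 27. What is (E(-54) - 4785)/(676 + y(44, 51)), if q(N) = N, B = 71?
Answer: -5839/703 ≈ -8.3058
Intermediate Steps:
E(Z) = (-8 + Z)*(71 + Z) (E(Z) = (Z + 71)*(Z - 8) = (71 + Z)*(-8 + Z) = (-8 + Z)*(71 + Z))
(E(-54) - 4785)/(676 + y(44, 51)) = ((-568 + (-54)**2 + 63*(-54)) - 4785)/(676 + 27) = ((-568 + 2916 - 3402) - 4785)/703 = (-1054 - 4785)*(1/703) = -5839*1/703 = -5839/703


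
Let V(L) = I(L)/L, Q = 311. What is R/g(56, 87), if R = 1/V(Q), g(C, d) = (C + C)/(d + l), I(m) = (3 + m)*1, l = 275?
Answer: 56291/17584 ≈ 3.2013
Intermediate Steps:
I(m) = 3 + m
V(L) = (3 + L)/L
g(C, d) = 2*C/(275 + d) (g(C, d) = (C + C)/(d + 275) = (2*C)/(275 + d) = 2*C/(275 + d))
R = 311/314 (R = 1/((3 + 311)/311) = 1/((1/311)*314) = 1/(314/311) = 311/314 ≈ 0.99045)
R/g(56, 87) = 311/(314*((2*56/(275 + 87)))) = 311/(314*((2*56/362))) = 311/(314*((2*56*(1/362)))) = 311/(314*(56/181)) = (311/314)*(181/56) = 56291/17584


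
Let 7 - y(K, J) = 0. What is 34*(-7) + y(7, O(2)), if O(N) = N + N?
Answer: -231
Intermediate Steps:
O(N) = 2*N
y(K, J) = 7 (y(K, J) = 7 - 1*0 = 7 + 0 = 7)
34*(-7) + y(7, O(2)) = 34*(-7) + 7 = -238 + 7 = -231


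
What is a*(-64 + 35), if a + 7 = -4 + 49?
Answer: -1102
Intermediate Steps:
a = 38 (a = -7 + (-4 + 49) = -7 + 45 = 38)
a*(-64 + 35) = 38*(-64 + 35) = 38*(-29) = -1102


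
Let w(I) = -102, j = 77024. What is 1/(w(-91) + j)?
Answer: 1/76922 ≈ 1.3000e-5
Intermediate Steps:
1/(w(-91) + j) = 1/(-102 + 77024) = 1/76922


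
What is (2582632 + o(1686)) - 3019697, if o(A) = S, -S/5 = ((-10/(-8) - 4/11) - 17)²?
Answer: -848671245/1936 ≈ -4.3836e+5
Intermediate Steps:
S = -2513405/1936 (S = -5*((-10/(-8) - 4/11) - 17)² = -5*((-10*(-⅛) - 4*1/11) - 17)² = -5*((5/4 - 4/11) - 17)² = -5*(39/44 - 17)² = -5*(-709/44)² = -5*502681/1936 = -2513405/1936 ≈ -1298.2)
o(A) = -2513405/1936
(2582632 + o(1686)) - 3019697 = (2582632 - 2513405/1936) - 3019697 = 4997462147/1936 - 3019697 = -848671245/1936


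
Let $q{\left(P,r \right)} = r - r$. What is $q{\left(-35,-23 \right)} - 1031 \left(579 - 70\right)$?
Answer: $-524779$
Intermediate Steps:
$q{\left(P,r \right)} = 0$
$q{\left(-35,-23 \right)} - 1031 \left(579 - 70\right) = 0 - 1031 \left(579 - 70\right) = 0 - 524779 = -524779$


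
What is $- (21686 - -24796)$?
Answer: $-46482$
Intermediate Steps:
$- (21686 - -24796) = - (21686 + 24796) = \left(-1\right) 46482 = -46482$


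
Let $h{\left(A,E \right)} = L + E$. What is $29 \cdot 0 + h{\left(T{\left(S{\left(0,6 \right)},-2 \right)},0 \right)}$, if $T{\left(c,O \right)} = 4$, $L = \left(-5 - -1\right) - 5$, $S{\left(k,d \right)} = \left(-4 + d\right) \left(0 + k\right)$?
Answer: $-9$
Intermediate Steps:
$S{\left(k,d \right)} = k \left(-4 + d\right)$ ($S{\left(k,d \right)} = \left(-4 + d\right) k = k \left(-4 + d\right)$)
$L = -9$ ($L = \left(-5 + 1\right) - 5 = -4 - 5 = -9$)
$h{\left(A,E \right)} = -9 + E$
$29 \cdot 0 + h{\left(T{\left(S{\left(0,6 \right)},-2 \right)},0 \right)} = 29 \cdot 0 + \left(-9 + 0\right) = 0 - 9 = -9$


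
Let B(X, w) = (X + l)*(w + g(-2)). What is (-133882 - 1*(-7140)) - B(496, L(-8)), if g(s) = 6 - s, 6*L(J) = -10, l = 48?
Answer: -390562/3 ≈ -1.3019e+5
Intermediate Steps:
L(J) = -5/3 (L(J) = (⅙)*(-10) = -5/3)
B(X, w) = (8 + w)*(48 + X) (B(X, w) = (X + 48)*(w + (6 - 1*(-2))) = (48 + X)*(w + (6 + 2)) = (48 + X)*(w + 8) = (48 + X)*(8 + w) = (8 + w)*(48 + X))
(-133882 - 1*(-7140)) - B(496, L(-8)) = (-133882 - 1*(-7140)) - (384 + 8*496 + 48*(-5/3) + 496*(-5/3)) = (-133882 + 7140) - (384 + 3968 - 80 - 2480/3) = -126742 - 1*10336/3 = -126742 - 10336/3 = -390562/3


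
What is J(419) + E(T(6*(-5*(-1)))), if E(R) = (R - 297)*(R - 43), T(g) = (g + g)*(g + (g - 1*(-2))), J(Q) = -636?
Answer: 12585735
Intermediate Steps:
T(g) = 2*g*(2 + 2*g) (T(g) = (2*g)*(g + (g + 2)) = (2*g)*(g + (2 + g)) = (2*g)*(2 + 2*g) = 2*g*(2 + 2*g))
E(R) = (-297 + R)*(-43 + R)
J(419) + E(T(6*(-5*(-1)))) = -636 + (12771 + (4*(6*(-5*(-1)))*(1 + 6*(-5*(-1))))² - 1360*6*(-5*(-1))*(1 + 6*(-5*(-1)))) = -636 + (12771 + (4*(6*5)*(1 + 6*5))² - 1360*6*5*(1 + 6*5)) = -636 + (12771 + (4*30*(1 + 30))² - 1360*30*(1 + 30)) = -636 + (12771 + (4*30*31)² - 1360*30*31) = -636 + (12771 + 3720² - 340*3720) = -636 + (12771 + 13838400 - 1264800) = -636 + 12586371 = 12585735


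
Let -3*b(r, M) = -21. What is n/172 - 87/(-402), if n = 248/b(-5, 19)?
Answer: 17037/40334 ≈ 0.42240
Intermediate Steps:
b(r, M) = 7 (b(r, M) = -⅓*(-21) = 7)
n = 248/7 ≈ 35.429
n/172 - 87/(-402) = (248/7)/172 - 87/(-402) = (248/7)*(1/172) - 87*(-1/402) = 62/301 + 29/134 = 17037/40334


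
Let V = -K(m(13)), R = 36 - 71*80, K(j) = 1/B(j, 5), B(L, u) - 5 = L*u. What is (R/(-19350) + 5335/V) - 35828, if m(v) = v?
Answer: -3959761828/9675 ≈ -4.0928e+5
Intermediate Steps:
B(L, u) = 5 + L*u
K(j) = 1/(5 + 5*j) (K(j) = 1/(5 + j*5) = 1/(5 + 5*j))
R = -5644 (R = 36 - 5680 = -5644)
V = -1/70 (V = -1/(5*(1 + 13)) = -1/(5*14) = -1*1/70 = -1/70 ≈ -0.014286)
(R/(-19350) + 5335/V) - 35828 = (-5644/(-19350) + 5335/(-1/70)) - 35828 = (-5644*(-1/19350) + 5335*(-70)) - 35828 = (2822/9675 - 373450) - 35828 = -3613125928/9675 - 35828 = -3959761828/9675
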